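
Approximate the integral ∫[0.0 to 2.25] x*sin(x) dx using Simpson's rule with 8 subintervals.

f(x) = x*sin(x)
a = 0.0, b = 2.25, n = 8
h = (b - a)/n = 0.281250

Simpson's rule: (h/3)[f(x₀) + 4f(x₁) + 2f(x₂) + ... + f(xₙ)]

x_0 = 0.0000, f(x_0) = 0.000000, coefficient = 1
x_1 = 0.2812, f(x_1) = 0.078063, coefficient = 4
x_2 = 0.5625, f(x_2) = 0.299983, coefficient = 2
x_3 = 0.8438, f(x_3) = 0.630400, coefficient = 4
x_4 = 1.1250, f(x_4) = 1.015051, coefficient = 2
x_5 = 1.4062, f(x_5) = 1.387255, coefficient = 4
x_6 = 1.6875, f(x_6) = 1.676021, coefficient = 2
x_7 = 1.9688, f(x_7) = 1.814904, coefficient = 4
x_8 = 2.2500, f(x_8) = 1.750665, coefficient = 1

I ≈ (0.281250/3) × 23.375264 = 2.191431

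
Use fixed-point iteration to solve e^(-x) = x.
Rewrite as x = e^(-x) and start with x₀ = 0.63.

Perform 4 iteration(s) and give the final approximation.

Equation: e^(-x) = x
Fixed-point form: x = e^(-x)
x₀ = 0.63

x_1 = g(0.630000) = 0.532592
x_2 = g(0.532592) = 0.587081
x_3 = g(0.587081) = 0.555948
x_4 = g(0.555948) = 0.573529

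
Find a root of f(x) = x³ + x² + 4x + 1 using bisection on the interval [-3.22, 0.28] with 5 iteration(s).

f(x) = x³ + x² + 4x + 1
Initial interval: [-3.22, 0.28]

Iteration 1:
  c_1 = (-3.220000 + 0.280000)/2 = -1.470000
  f(c_1) = f(-1.470000) = -5.895623
  f(a) × f(c) ≥ 0, new interval: [-1.470000, 0.280000]
Iteration 2:
  c_2 = (-1.470000 + 0.280000)/2 = -0.595000
  f(c_2) = f(-0.595000) = -1.236620
  f(a) × f(c) ≥ 0, new interval: [-0.595000, 0.280000]
Iteration 3:
  c_3 = (-0.595000 + 0.280000)/2 = -0.157500
  f(c_3) = f(-0.157500) = 0.390899
  f(a) × f(c) < 0, new interval: [-0.595000, -0.157500]
Iteration 4:
  c_4 = (-0.595000 + (-0.157500))/2 = -0.376250
  f(c_4) = f(-0.376250) = -0.416699
  f(a) × f(c) ≥ 0, new interval: [-0.376250, -0.157500]
Iteration 5:
  c_5 = (-0.376250 + (-0.157500))/2 = -0.266875
  f(c_5) = f(-0.266875) = -0.015285
  f(a) × f(c) ≥ 0, new interval: [-0.266875, -0.157500]

After 5 iteration(s), the approximation is c_5 = -0.266875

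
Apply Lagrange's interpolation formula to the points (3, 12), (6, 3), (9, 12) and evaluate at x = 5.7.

Lagrange interpolation formula:
P(x) = Σ yᵢ × Lᵢ(x)
where Lᵢ(x) = Π_{j≠i} (x - xⱼ)/(xᵢ - xⱼ)

L_0(5.7) = (5.7 - 6)/(3 - 6) × (5.7 - 9)/(3 - 9) = 0.055000
L_1(5.7) = (5.7 - 3)/(6 - 3) × (5.7 - 9)/(6 - 9) = 0.990000
L_2(5.7) = (5.7 - 3)/(9 - 3) × (5.7 - 6)/(9 - 6) = -0.045000

P(5.7) = 12×L_0(5.7) + 3×L_1(5.7) + 12×L_2(5.7)
P(5.7) = 3.090000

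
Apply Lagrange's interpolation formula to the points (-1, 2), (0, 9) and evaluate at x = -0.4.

Lagrange interpolation formula:
P(x) = Σ yᵢ × Lᵢ(x)
where Lᵢ(x) = Π_{j≠i} (x - xⱼ)/(xᵢ - xⱼ)

L_0(-0.4) = (-0.4 - 0)/(-1 - 0) = 0.400000
L_1(-0.4) = (-0.4 - (-1))/(0 - (-1)) = 0.600000

P(-0.4) = 2×L_0(-0.4) + 9×L_1(-0.4)
P(-0.4) = 6.200000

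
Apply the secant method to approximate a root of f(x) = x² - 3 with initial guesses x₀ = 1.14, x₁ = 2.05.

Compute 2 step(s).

f(x) = x² - 3
x₀ = 1.14, x₁ = 2.05

Secant formula: x_{n+1} = x_n - f(x_n)(x_n - x_{n-1})/(f(x_n) - f(x_{n-1}))

Iteration 1:
  f(1.140000) = -1.700400
  f(2.050000) = 1.202500
  x_2 = 2.050000 - 1.202500×(2.050000 - 1.140000)/(1.202500 - (-1.700400))
       = 1.673041
Iteration 2:
  f(2.050000) = 1.202500
  f(1.673041) = -0.200935
  x_3 = 1.673041 - (-0.200935)×(1.673041 - 2.050000)/(-0.200935 - 1.202500)
       = 1.727011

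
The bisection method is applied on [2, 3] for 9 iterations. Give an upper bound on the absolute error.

Bisection error bound: |error| ≤ (b-a)/2^n
|error| ≤ (3 - 2)/2^9 = 1/2^9
|error| ≤ 0.0019531250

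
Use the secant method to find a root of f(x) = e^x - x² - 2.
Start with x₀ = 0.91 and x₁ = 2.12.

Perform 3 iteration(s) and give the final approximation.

f(x) = e^x - x² - 2
x₀ = 0.91, x₁ = 2.12

Secant formula: x_{n+1} = x_n - f(x_n)(x_n - x_{n-1})/(f(x_n) - f(x_{n-1}))

Iteration 1:
  f(0.910000) = -0.343777
  f(2.120000) = 1.836737
  x_2 = 2.120000 - 1.836737×(2.120000 - 0.910000)/(1.836737 - (-0.343777))
       = 1.100767
Iteration 2:
  f(2.120000) = 1.836737
  f(1.100767) = -0.205217
  x_3 = 1.100767 - (-0.205217)×(1.100767 - 2.120000)/(-0.205217 - 1.836737)
       = 1.203200
Iteration 3:
  f(1.100767) = -0.205217
  f(1.203200) = -0.116932
  x_4 = 1.203200 - (-0.116932)×(1.203200 - 1.100767)/(-0.116932 - (-0.205217))
       = 1.338871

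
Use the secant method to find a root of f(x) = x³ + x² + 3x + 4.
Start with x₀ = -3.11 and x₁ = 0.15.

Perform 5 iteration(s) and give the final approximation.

f(x) = x³ + x² + 3x + 4
x₀ = -3.11, x₁ = 0.15

Secant formula: x_{n+1} = x_n - f(x_n)(x_n - x_{n-1})/(f(x_n) - f(x_{n-1}))

Iteration 1:
  f(-3.110000) = -25.738131
  f(0.150000) = 4.475875
  x_2 = 0.150000 - 4.475875×(0.150000 - (-3.110000))/(4.475875 - (-25.738131))
       = -0.332933
Iteration 2:
  f(0.150000) = 4.475875
  f(-0.332933) = 3.075141
  x_3 = -0.332933 - 3.075141×(-0.332933 - 0.150000)/(3.075141 - 4.475875)
       = -1.393154
Iteration 3:
  f(-0.332933) = 3.075141
  f(-1.393154) = -0.942528
  x_4 = -1.393154 - (-0.942528)×(-1.393154 - (-0.332933))/(-0.942528 - 3.075141)
       = -1.144431
Iteration 4:
  f(-1.393154) = -0.942528
  f(-1.144431) = 0.377543
  x_5 = -1.144431 - 0.377543×(-1.144431 - (-1.393154))/(0.377543 - (-0.942528))
       = -1.215566
Iteration 5:
  f(-1.144431) = 0.377543
  f(-1.215566) = 0.034780
  x_6 = -1.215566 - 0.034780×(-1.215566 - (-1.144431))/(0.034780 - 0.377543)
       = -1.222784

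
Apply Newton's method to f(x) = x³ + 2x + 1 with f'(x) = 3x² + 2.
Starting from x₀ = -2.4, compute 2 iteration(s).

f(x) = x³ + 2x + 1
f'(x) = 3x² + 2
x₀ = -2.4

Newton-Raphson formula: x_{n+1} = x_n - f(x_n)/f'(x_n)

Iteration 1:
  f(-2.400000) = -17.624000
  f'(-2.400000) = 19.280000
  x_1 = -2.400000 - (-17.624000)/19.280000 = -1.485892
Iteration 2:
  f(-1.485892) = -5.252449
  f'(-1.485892) = 8.623626
  x_2 = -1.485892 - (-5.252449)/8.623626 = -0.876816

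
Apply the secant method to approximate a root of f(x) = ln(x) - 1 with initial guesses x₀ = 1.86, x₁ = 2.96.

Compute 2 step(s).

f(x) = ln(x) - 1
x₀ = 1.86, x₁ = 2.96

Secant formula: x_{n+1} = x_n - f(x_n)(x_n - x_{n-1})/(f(x_n) - f(x_{n-1}))

Iteration 1:
  f(1.860000) = -0.379424
  f(2.960000) = 0.085189
  x_2 = 2.960000 - 0.085189×(2.960000 - 1.860000)/(0.085189 - (-0.379424))
       = 2.758309
Iteration 2:
  f(2.960000) = 0.085189
  f(2.758309) = 0.014618
  x_3 = 2.758309 - 0.014618×(2.758309 - 2.960000)/(0.014618 - 0.085189)
       = 2.716532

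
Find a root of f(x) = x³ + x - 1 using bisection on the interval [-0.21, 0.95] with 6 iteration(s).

f(x) = x³ + x - 1
Initial interval: [-0.21, 0.95]

Iteration 1:
  c_1 = (-0.210000 + 0.950000)/2 = 0.370000
  f(c_1) = f(0.370000) = -0.579347
  f(a) × f(c) ≥ 0, new interval: [0.370000, 0.950000]
Iteration 2:
  c_2 = (0.370000 + 0.950000)/2 = 0.660000
  f(c_2) = f(0.660000) = -0.052504
  f(a) × f(c) ≥ 0, new interval: [0.660000, 0.950000]
Iteration 3:
  c_3 = (0.660000 + 0.950000)/2 = 0.805000
  f(c_3) = f(0.805000) = 0.326660
  f(a) × f(c) < 0, new interval: [0.660000, 0.805000]
Iteration 4:
  c_4 = (0.660000 + 0.805000)/2 = 0.732500
  f(c_4) = f(0.732500) = 0.125527
  f(a) × f(c) < 0, new interval: [0.660000, 0.732500]
Iteration 5:
  c_5 = (0.660000 + 0.732500)/2 = 0.696250
  f(c_5) = f(0.696250) = 0.033767
  f(a) × f(c) < 0, new interval: [0.660000, 0.696250]
Iteration 6:
  c_6 = (0.660000 + 0.696250)/2 = 0.678125
  f(c_6) = f(0.678125) = -0.010037
  f(a) × f(c) ≥ 0, new interval: [0.678125, 0.696250]

After 6 iteration(s), the approximation is c_6 = 0.678125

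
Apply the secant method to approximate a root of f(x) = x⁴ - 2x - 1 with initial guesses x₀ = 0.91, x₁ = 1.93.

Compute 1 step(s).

f(x) = x⁴ - 2x - 1
x₀ = 0.91, x₁ = 1.93

Secant formula: x_{n+1} = x_n - f(x_n)(x_n - x_{n-1})/(f(x_n) - f(x_{n-1}))

Iteration 1:
  f(0.910000) = -2.134250
  f(1.930000) = 9.014880
  x_2 = 1.930000 - 9.014880×(1.930000 - 0.910000)/(9.014880 - (-2.134250))
       = 1.105256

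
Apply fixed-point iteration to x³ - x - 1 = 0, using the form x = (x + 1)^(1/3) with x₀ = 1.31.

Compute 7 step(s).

Equation: x³ - x - 1 = 0
Fixed-point form: x = (x + 1)^(1/3)
x₀ = 1.31

x_1 = g(1.310000) = 1.321916
x_2 = g(1.321916) = 1.324186
x_3 = g(1.324186) = 1.324617
x_4 = g(1.324617) = 1.324699
x_5 = g(1.324699) = 1.324714
x_6 = g(1.324714) = 1.324717
x_7 = g(1.324717) = 1.324718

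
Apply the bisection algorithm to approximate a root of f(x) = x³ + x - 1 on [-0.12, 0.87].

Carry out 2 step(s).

f(x) = x³ + x - 1
Initial interval: [-0.12, 0.87]

Iteration 1:
  c_1 = (-0.120000 + 0.870000)/2 = 0.375000
  f(c_1) = f(0.375000) = -0.572266
  f(a) × f(c) ≥ 0, new interval: [0.375000, 0.870000]
Iteration 2:
  c_2 = (0.375000 + 0.870000)/2 = 0.622500
  f(c_2) = f(0.622500) = -0.136277
  f(a) × f(c) ≥ 0, new interval: [0.622500, 0.870000]

After 2 iteration(s), the approximation is c_2 = 0.622500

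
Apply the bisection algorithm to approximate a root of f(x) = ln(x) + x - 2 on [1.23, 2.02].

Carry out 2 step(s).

f(x) = ln(x) + x - 2
Initial interval: [1.23, 2.02]

Iteration 1:
  c_1 = (1.230000 + 2.020000)/2 = 1.625000
  f(c_1) = f(1.625000) = 0.110508
  f(a) × f(c) < 0, new interval: [1.230000, 1.625000]
Iteration 2:
  c_2 = (1.230000 + 1.625000)/2 = 1.427500
  f(c_2) = f(1.427500) = -0.216575
  f(a) × f(c) ≥ 0, new interval: [1.427500, 1.625000]

After 2 iteration(s), the approximation is c_2 = 1.427500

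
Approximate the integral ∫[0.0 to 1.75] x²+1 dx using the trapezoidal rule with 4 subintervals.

f(x) = x²+1
a = 0.0, b = 1.75, n = 4
h = (b - a)/n = 0.437500

Trapezoidal rule: (h/2)[f(x₀) + 2f(x₁) + 2f(x₂) + ... + f(xₙ)]

x_0 = 0.0000, f(x_0) = 1.000000, coefficient = 1
x_1 = 0.4375, f(x_1) = 1.191406, coefficient = 2
x_2 = 0.8750, f(x_2) = 1.765625, coefficient = 2
x_3 = 1.3125, f(x_3) = 2.722656, coefficient = 2
x_4 = 1.7500, f(x_4) = 4.062500, coefficient = 1

I ≈ (0.437500/2) × 16.421875 = 3.592285
Exact value: 3.536458
Error: 0.055827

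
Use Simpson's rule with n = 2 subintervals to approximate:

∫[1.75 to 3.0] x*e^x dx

f(x) = x*e^x
a = 1.75, b = 3.0, n = 2
h = (b - a)/n = 0.625000

Simpson's rule: (h/3)[f(x₀) + 4f(x₁) + 2f(x₂) + ... + f(xₙ)]

x_0 = 1.7500, f(x_0) = 10.070555, coefficient = 1
x_1 = 2.3750, f(x_1) = 25.533656, coefficient = 4
x_2 = 3.0000, f(x_2) = 60.256611, coefficient = 1

I ≈ (0.625000/3) × 172.461791 = 35.929540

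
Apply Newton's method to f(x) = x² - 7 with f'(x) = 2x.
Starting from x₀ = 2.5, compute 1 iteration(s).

f(x) = x² - 7
f'(x) = 2x
x₀ = 2.5

Newton-Raphson formula: x_{n+1} = x_n - f(x_n)/f'(x_n)

Iteration 1:
  f(2.500000) = -0.750000
  f'(2.500000) = 5.000000
  x_1 = 2.500000 - (-0.750000)/5.000000 = 2.650000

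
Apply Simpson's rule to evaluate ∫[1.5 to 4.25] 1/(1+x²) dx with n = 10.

f(x) = 1/(1+x²)
a = 1.5, b = 4.25, n = 10
h = (b - a)/n = 0.275000

Simpson's rule: (h/3)[f(x₀) + 4f(x₁) + 2f(x₂) + ... + f(xₙ)]

x_0 = 1.5000, f(x_0) = 0.307692, coefficient = 1
x_1 = 1.7750, f(x_1) = 0.240928, coefficient = 4
x_2 = 2.0500, f(x_2) = 0.192215, coefficient = 2
x_3 = 2.3250, f(x_3) = 0.156113, coefficient = 4
x_4 = 2.6000, f(x_4) = 0.128866, coefficient = 2
x_5 = 2.8750, f(x_5) = 0.107926, coefficient = 4
x_6 = 3.1500, f(x_6) = 0.091554, coefficient = 2
x_7 = 3.4250, f(x_7) = 0.078551, coefficient = 4
x_8 = 3.7000, f(x_8) = 0.068074, coefficient = 2
x_9 = 3.9750, f(x_9) = 0.059522, coefficient = 4
x_10 = 4.2500, f(x_10) = 0.052459, coefficient = 1

I ≈ (0.275000/3) × 3.893723 = 0.356925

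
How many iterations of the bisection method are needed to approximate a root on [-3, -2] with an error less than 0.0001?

We need (b-a)/2^n ≤ 0.0001
(-2 - (-3))/2^n ≤ 0.0001
1/2^n ≤ 0.0001
2^n ≥ 10000
n ≥ log₂(10000) = 13.29
n ≥ 14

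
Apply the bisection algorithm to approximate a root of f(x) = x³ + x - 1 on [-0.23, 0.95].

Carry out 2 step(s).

f(x) = x³ + x - 1
Initial interval: [-0.23, 0.95]

Iteration 1:
  c_1 = (-0.230000 + 0.950000)/2 = 0.360000
  f(c_1) = f(0.360000) = -0.593344
  f(a) × f(c) ≥ 0, new interval: [0.360000, 0.950000]
Iteration 2:
  c_2 = (0.360000 + 0.950000)/2 = 0.655000
  f(c_2) = f(0.655000) = -0.063989
  f(a) × f(c) ≥ 0, new interval: [0.655000, 0.950000]

After 2 iteration(s), the approximation is c_2 = 0.655000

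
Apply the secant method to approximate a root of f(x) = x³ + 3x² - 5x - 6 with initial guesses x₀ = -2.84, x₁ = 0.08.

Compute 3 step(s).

f(x) = x³ + 3x² - 5x - 6
x₀ = -2.84, x₁ = 0.08

Secant formula: x_{n+1} = x_n - f(x_n)(x_n - x_{n-1})/(f(x_n) - f(x_{n-1}))

Iteration 1:
  f(-2.840000) = 9.490496
  f(0.080000) = -6.380288
  x_2 = 0.080000 - (-6.380288)×(0.080000 - (-2.840000))/(-6.380288 - 9.490496)
       = -1.093883
Iteration 2:
  f(0.080000) = -6.380288
  f(-1.093883) = 1.750235
  x_3 = -1.093883 - 1.750235×(-1.093883 - 0.080000)/(1.750235 - (-6.380288))
       = -0.841184
Iteration 3:
  f(-1.093883) = 1.750235
  f(-0.841184) = -0.266520
  x_4 = -0.841184 - (-0.266520)×(-0.841184 - (-1.093883))/(-0.266520 - 1.750235)
       = -0.874579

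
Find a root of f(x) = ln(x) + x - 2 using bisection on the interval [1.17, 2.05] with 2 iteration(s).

f(x) = ln(x) + x - 2
Initial interval: [1.17, 2.05]

Iteration 1:
  c_1 = (1.170000 + 2.050000)/2 = 1.610000
  f(c_1) = f(1.610000) = 0.086234
  f(a) × f(c) < 0, new interval: [1.170000, 1.610000]
Iteration 2:
  c_2 = (1.170000 + 1.610000)/2 = 1.390000
  f(c_2) = f(1.390000) = -0.280696
  f(a) × f(c) ≥ 0, new interval: [1.390000, 1.610000]

After 2 iteration(s), the approximation is c_2 = 1.390000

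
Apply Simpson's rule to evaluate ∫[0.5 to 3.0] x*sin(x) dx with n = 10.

f(x) = x*sin(x)
a = 0.5, b = 3.0, n = 10
h = (b - a)/n = 0.250000

Simpson's rule: (h/3)[f(x₀) + 4f(x₁) + 2f(x₂) + ... + f(xₙ)]

x_0 = 0.5000, f(x_0) = 0.239713, coefficient = 1
x_1 = 0.7500, f(x_1) = 0.511229, coefficient = 4
x_2 = 1.0000, f(x_2) = 0.841471, coefficient = 2
x_3 = 1.2500, f(x_3) = 1.186231, coefficient = 4
x_4 = 1.5000, f(x_4) = 1.496242, coefficient = 2
x_5 = 1.7500, f(x_5) = 1.721975, coefficient = 4
x_6 = 2.0000, f(x_6) = 1.818595, coefficient = 2
x_7 = 2.2500, f(x_7) = 1.750665, coefficient = 4
x_8 = 2.5000, f(x_8) = 1.496180, coefficient = 2
x_9 = 2.7500, f(x_9) = 1.049568, coefficient = 4
x_10 = 3.0000, f(x_10) = 0.423360, coefficient = 1

I ≈ (0.250000/3) × 36.846721 = 3.070560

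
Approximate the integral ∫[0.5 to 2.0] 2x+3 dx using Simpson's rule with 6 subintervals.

f(x) = 2x+3
a = 0.5, b = 2.0, n = 6
h = (b - a)/n = 0.250000

Simpson's rule: (h/3)[f(x₀) + 4f(x₁) + 2f(x₂) + ... + f(xₙ)]

x_0 = 0.5000, f(x_0) = 4.000000, coefficient = 1
x_1 = 0.7500, f(x_1) = 4.500000, coefficient = 4
x_2 = 1.0000, f(x_2) = 5.000000, coefficient = 2
x_3 = 1.2500, f(x_3) = 5.500000, coefficient = 4
x_4 = 1.5000, f(x_4) = 6.000000, coefficient = 2
x_5 = 1.7500, f(x_5) = 6.500000, coefficient = 4
x_6 = 2.0000, f(x_6) = 7.000000, coefficient = 1

I ≈ (0.250000/3) × 99.000000 = 8.250000
Exact value: 8.250000
Error: 0.000000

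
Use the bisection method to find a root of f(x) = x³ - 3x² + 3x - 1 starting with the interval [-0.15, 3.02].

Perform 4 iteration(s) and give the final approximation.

f(x) = x³ - 3x² + 3x - 1
Initial interval: [-0.15, 3.02]

Iteration 1:
  c_1 = (-0.150000 + 3.020000)/2 = 1.435000
  f(c_1) = f(1.435000) = 0.082313
  f(a) × f(c) < 0, new interval: [-0.150000, 1.435000]
Iteration 2:
  c_2 = (-0.150000 + 1.435000)/2 = 0.642500
  f(c_2) = f(0.642500) = -0.045691
  f(a) × f(c) ≥ 0, new interval: [0.642500, 1.435000]
Iteration 3:
  c_3 = (0.642500 + 1.435000)/2 = 1.038750
  f(c_3) = f(1.038750) = 0.000058
  f(a) × f(c) < 0, new interval: [0.642500, 1.038750]
Iteration 4:
  c_4 = (0.642500 + 1.038750)/2 = 0.840625
  f(c_4) = f(0.840625) = -0.004048
  f(a) × f(c) ≥ 0, new interval: [0.840625, 1.038750]

After 4 iteration(s), the approximation is c_4 = 0.840625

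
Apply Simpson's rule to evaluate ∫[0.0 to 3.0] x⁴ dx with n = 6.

f(x) = x⁴
a = 0.0, b = 3.0, n = 6
h = (b - a)/n = 0.500000

Simpson's rule: (h/3)[f(x₀) + 4f(x₁) + 2f(x₂) + ... + f(xₙ)]

x_0 = 0.0000, f(x_0) = 0.000000, coefficient = 1
x_1 = 0.5000, f(x_1) = 0.062500, coefficient = 4
x_2 = 1.0000, f(x_2) = 1.000000, coefficient = 2
x_3 = 1.5000, f(x_3) = 5.062500, coefficient = 4
x_4 = 2.0000, f(x_4) = 16.000000, coefficient = 2
x_5 = 2.5000, f(x_5) = 39.062500, coefficient = 4
x_6 = 3.0000, f(x_6) = 81.000000, coefficient = 1

I ≈ (0.500000/3) × 291.750000 = 48.625000
Exact value: 48.600000
Error: 0.025000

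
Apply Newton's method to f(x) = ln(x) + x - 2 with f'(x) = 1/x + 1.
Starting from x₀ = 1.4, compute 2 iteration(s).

f(x) = ln(x) + x - 2
f'(x) = 1/x + 1
x₀ = 1.4

Newton-Raphson formula: x_{n+1} = x_n - f(x_n)/f'(x_n)

Iteration 1:
  f(1.400000) = -0.263528
  f'(1.400000) = 1.714286
  x_1 = 1.400000 - (-0.263528)/1.714286 = 1.553725
Iteration 2:
  f(1.553725) = -0.005621
  f'(1.553725) = 1.643615
  x_2 = 1.553725 - (-0.005621)/1.643615 = 1.557144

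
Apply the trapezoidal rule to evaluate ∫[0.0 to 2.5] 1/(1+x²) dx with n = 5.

f(x) = 1/(1+x²)
a = 0.0, b = 2.5, n = 5
h = (b - a)/n = 0.500000

Trapezoidal rule: (h/2)[f(x₀) + 2f(x₁) + 2f(x₂) + ... + f(xₙ)]

x_0 = 0.0000, f(x_0) = 1.000000, coefficient = 1
x_1 = 0.5000, f(x_1) = 0.800000, coefficient = 2
x_2 = 1.0000, f(x_2) = 0.500000, coefficient = 2
x_3 = 1.5000, f(x_3) = 0.307692, coefficient = 2
x_4 = 2.0000, f(x_4) = 0.200000, coefficient = 2
x_5 = 2.5000, f(x_5) = 0.137931, coefficient = 1

I ≈ (0.500000/2) × 4.753316 = 1.188329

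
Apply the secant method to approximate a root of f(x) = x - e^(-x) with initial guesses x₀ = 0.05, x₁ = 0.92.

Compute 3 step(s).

f(x) = x - e^(-x)
x₀ = 0.05, x₁ = 0.92

Secant formula: x_{n+1} = x_n - f(x_n)(x_n - x_{n-1})/(f(x_n) - f(x_{n-1}))

Iteration 1:
  f(0.050000) = -0.901229
  f(0.920000) = 0.521481
  x_2 = 0.920000 - 0.521481×(0.920000 - 0.050000)/(0.521481 - (-0.901229))
       = 0.601110
Iteration 2:
  f(0.920000) = 0.521481
  f(0.601110) = 0.052907
  x_3 = 0.601110 - 0.052907×(0.601110 - 0.920000)/(0.052907 - 0.521481)
       = 0.565104
Iteration 3:
  f(0.601110) = 0.052907
  f(0.565104) = -0.003197
  x_4 = 0.565104 - (-0.003197)×(0.565104 - 0.601110)/(-0.003197 - 0.052907)
       = 0.567156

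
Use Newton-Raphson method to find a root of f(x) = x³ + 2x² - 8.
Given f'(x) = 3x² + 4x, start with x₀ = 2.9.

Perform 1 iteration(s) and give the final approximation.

f(x) = x³ + 2x² - 8
f'(x) = 3x² + 4x
x₀ = 2.9

Newton-Raphson formula: x_{n+1} = x_n - f(x_n)/f'(x_n)

Iteration 1:
  f(2.900000) = 33.209000
  f'(2.900000) = 36.830000
  x_1 = 2.900000 - 33.209000/36.830000 = 1.998317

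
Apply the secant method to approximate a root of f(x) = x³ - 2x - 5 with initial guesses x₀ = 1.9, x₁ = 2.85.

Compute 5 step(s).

f(x) = x³ - 2x - 5
x₀ = 1.9, x₁ = 2.85

Secant formula: x_{n+1} = x_n - f(x_n)(x_n - x_{n-1})/(f(x_n) - f(x_{n-1}))

Iteration 1:
  f(1.900000) = -1.941000
  f(2.850000) = 12.449125
  x_2 = 2.850000 - 12.449125×(2.850000 - 1.900000)/(12.449125 - (-1.941000))
       = 2.028140
Iteration 2:
  f(2.850000) = 12.449125
  f(2.028140) = -0.713827
  x_3 = 2.028140 - (-0.713827)×(2.028140 - 2.850000)/(-0.713827 - 12.449125)
       = 2.072709
Iteration 3:
  f(2.028140) = -0.713827
  f(2.072709) = -0.240801
  x_4 = 2.072709 - (-0.240801)×(2.072709 - 2.028140)/(-0.240801 - (-0.713827))
       = 2.095398
Iteration 4:
  f(2.072709) = -0.240801
  f(2.095398) = 0.009456
  x_5 = 2.095398 - 0.009456×(2.095398 - 2.072709)/(0.009456 - (-0.240801))
       = 2.094541
Iteration 5:
  f(2.095398) = 0.009456
  f(2.094541) = -0.000117
  x_6 = 2.094541 - (-0.000117)×(2.094541 - 2.095398)/(-0.000117 - 0.009456)
       = 2.094551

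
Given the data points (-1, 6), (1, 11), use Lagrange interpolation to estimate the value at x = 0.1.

Lagrange interpolation formula:
P(x) = Σ yᵢ × Lᵢ(x)
where Lᵢ(x) = Π_{j≠i} (x - xⱼ)/(xᵢ - xⱼ)

L_0(0.1) = (0.1 - 1)/(-1 - 1) = 0.450000
L_1(0.1) = (0.1 - (-1))/(1 - (-1)) = 0.550000

P(0.1) = 6×L_0(0.1) + 11×L_1(0.1)
P(0.1) = 8.750000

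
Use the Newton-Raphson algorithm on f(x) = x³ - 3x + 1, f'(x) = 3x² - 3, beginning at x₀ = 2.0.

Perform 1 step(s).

f(x) = x³ - 3x + 1
f'(x) = 3x² - 3
x₀ = 2.0

Newton-Raphson formula: x_{n+1} = x_n - f(x_n)/f'(x_n)

Iteration 1:
  f(2.000000) = 3.000000
  f'(2.000000) = 9.000000
  x_1 = 2.000000 - 3.000000/9.000000 = 1.666667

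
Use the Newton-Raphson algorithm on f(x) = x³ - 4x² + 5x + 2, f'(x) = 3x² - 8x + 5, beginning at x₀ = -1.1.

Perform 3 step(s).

f(x) = x³ - 4x² + 5x + 2
f'(x) = 3x² - 8x + 5
x₀ = -1.1

Newton-Raphson formula: x_{n+1} = x_n - f(x_n)/f'(x_n)

Iteration 1:
  f(-1.100000) = -9.671000
  f'(-1.100000) = 17.430000
  x_1 = -1.100000 - (-9.671000)/17.430000 = -0.545152
Iteration 2:
  f(-0.545152) = -2.076537
  f'(-0.545152) = 10.252789
  x_2 = -0.545152 - (-2.076537)/10.252789 = -0.342618
Iteration 3:
  f(-0.342618) = -0.222858
  f'(-0.342618) = 8.093107
  x_3 = -0.342618 - (-0.222858)/8.093107 = -0.315081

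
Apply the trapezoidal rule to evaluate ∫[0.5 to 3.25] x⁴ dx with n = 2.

f(x) = x⁴
a = 0.5, b = 3.25, n = 2
h = (b - a)/n = 1.375000

Trapezoidal rule: (h/2)[f(x₀) + 2f(x₁) + 2f(x₂) + ... + f(xₙ)]

x_0 = 0.5000, f(x_0) = 0.062500, coefficient = 1
x_1 = 1.8750, f(x_1) = 12.359619, coefficient = 2
x_2 = 3.2500, f(x_2) = 111.566406, coefficient = 1

I ≈ (1.375000/2) × 136.348145 = 93.739349
Exact value: 72.511914
Error: 21.227435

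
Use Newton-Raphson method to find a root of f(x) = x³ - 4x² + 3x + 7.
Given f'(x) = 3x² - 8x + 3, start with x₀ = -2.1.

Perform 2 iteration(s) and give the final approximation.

f(x) = x³ - 4x² + 3x + 7
f'(x) = 3x² - 8x + 3
x₀ = -2.1

Newton-Raphson formula: x_{n+1} = x_n - f(x_n)/f'(x_n)

Iteration 1:
  f(-2.100000) = -26.201000
  f'(-2.100000) = 33.030000
  x_1 = -2.100000 - (-26.201000)/33.030000 = -1.306751
Iteration 2:
  f(-1.306751) = -5.982059
  f'(-1.306751) = 18.576809
  x_2 = -1.306751 - (-5.982059)/18.576809 = -0.984734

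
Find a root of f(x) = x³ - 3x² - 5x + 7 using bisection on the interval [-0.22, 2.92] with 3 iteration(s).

f(x) = x³ - 3x² - 5x + 7
Initial interval: [-0.22, 2.92]

Iteration 1:
  c_1 = (-0.220000 + 2.920000)/2 = 1.350000
  f(c_1) = f(1.350000) = -2.757125
  f(a) × f(c) < 0, new interval: [-0.220000, 1.350000]
Iteration 2:
  c_2 = (-0.220000 + 1.350000)/2 = 0.565000
  f(c_2) = f(0.565000) = 3.397687
  f(a) × f(c) ≥ 0, new interval: [0.565000, 1.350000]
Iteration 3:
  c_3 = (0.565000 + 1.350000)/2 = 0.957500
  f(c_3) = f(0.957500) = 0.339923
  f(a) × f(c) ≥ 0, new interval: [0.957500, 1.350000]

After 3 iteration(s), the approximation is c_3 = 0.957500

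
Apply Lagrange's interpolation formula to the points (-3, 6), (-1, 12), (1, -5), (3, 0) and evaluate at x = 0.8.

Lagrange interpolation formula:
P(x) = Σ yᵢ × Lᵢ(x)
where Lᵢ(x) = Π_{j≠i} (x - xⱼ)/(xᵢ - xⱼ)

L_0(0.8) = (0.8 - (-1))/(-3 - (-1)) × (0.8 - 1)/(-3 - 1) × (0.8 - 3)/(-3 - 3) = -0.016500
L_1(0.8) = (0.8 - (-3))/(-1 - (-3)) × (0.8 - 1)/(-1 - 1) × (0.8 - 3)/(-1 - 3) = 0.104500
L_2(0.8) = (0.8 - (-3))/(1 - (-3)) × (0.8 - (-1))/(1 - (-1)) × (0.8 - 3)/(1 - 3) = 0.940500
L_3(0.8) = (0.8 - (-3))/(3 - (-3)) × (0.8 - (-1))/(3 - (-1)) × (0.8 - 1)/(3 - 1) = -0.028500

P(0.8) = 6×L_0(0.8) + 12×L_1(0.8) + (-5)×L_2(0.8) + 0×L_3(0.8)
P(0.8) = -3.547500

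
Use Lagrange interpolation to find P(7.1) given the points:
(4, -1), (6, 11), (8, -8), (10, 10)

Lagrange interpolation formula:
P(x) = Σ yᵢ × Lᵢ(x)
where Lᵢ(x) = Π_{j≠i} (x - xⱼ)/(xᵢ - xⱼ)

L_0(7.1) = (7.1 - 6)/(4 - 6) × (7.1 - 8)/(4 - 8) × (7.1 - 10)/(4 - 10) = -0.059813
L_1(7.1) = (7.1 - 4)/(6 - 4) × (7.1 - 8)/(6 - 8) × (7.1 - 10)/(6 - 10) = 0.505688
L_2(7.1) = (7.1 - 4)/(8 - 4) × (7.1 - 6)/(8 - 6) × (7.1 - 10)/(8 - 10) = 0.618062
L_3(7.1) = (7.1 - 4)/(10 - 4) × (7.1 - 6)/(10 - 6) × (7.1 - 8)/(10 - 8) = -0.063938

P(7.1) = (-1)×L_0(7.1) + 11×L_1(7.1) + (-8)×L_2(7.1) + 10×L_3(7.1)
P(7.1) = 0.038500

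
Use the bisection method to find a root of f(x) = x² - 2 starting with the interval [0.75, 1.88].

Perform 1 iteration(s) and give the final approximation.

f(x) = x² - 2
Initial interval: [0.75, 1.88]

Iteration 1:
  c_1 = (0.750000 + 1.880000)/2 = 1.315000
  f(c_1) = f(1.315000) = -0.270775
  f(a) × f(c) ≥ 0, new interval: [1.315000, 1.880000]

After 1 iteration(s), the approximation is c_1 = 1.315000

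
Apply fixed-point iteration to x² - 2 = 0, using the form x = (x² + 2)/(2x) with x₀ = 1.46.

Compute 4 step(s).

Equation: x² - 2 = 0
Fixed-point form: x = (x² + 2)/(2x)
x₀ = 1.46

x_1 = g(1.460000) = 1.414932
x_2 = g(1.414932) = 1.414214
x_3 = g(1.414214) = 1.414214
x_4 = g(1.414214) = 1.414214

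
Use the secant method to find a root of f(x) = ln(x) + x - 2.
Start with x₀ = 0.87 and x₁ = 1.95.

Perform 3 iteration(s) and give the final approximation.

f(x) = ln(x) + x - 2
x₀ = 0.87, x₁ = 1.95

Secant formula: x_{n+1} = x_n - f(x_n)(x_n - x_{n-1})/(f(x_n) - f(x_{n-1}))

Iteration 1:
  f(0.870000) = -1.269262
  f(1.950000) = 0.617829
  x_2 = 1.950000 - 0.617829×(1.950000 - 0.870000)/(0.617829 - (-1.269262))
       = 1.596410
Iteration 2:
  f(1.950000) = 0.617829
  f(1.596410) = 0.064168
  x_3 = 1.596410 - 0.064168×(1.596410 - 1.950000)/(0.064168 - 0.617829)
       = 1.555430
Iteration 3:
  f(1.596410) = 0.064168
  f(1.555430) = -0.002818
  x_4 = 1.555430 - (-0.002818)×(1.555430 - 1.596410)/(-0.002818 - 0.064168)
       = 1.557154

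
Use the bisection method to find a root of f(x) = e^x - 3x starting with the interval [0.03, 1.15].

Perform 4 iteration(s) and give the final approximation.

f(x) = e^x - 3x
Initial interval: [0.03, 1.15]

Iteration 1:
  c_1 = (0.030000 + 1.150000)/2 = 0.590000
  f(c_1) = f(0.590000) = 0.033988
  f(a) × f(c) ≥ 0, new interval: [0.590000, 1.150000]
Iteration 2:
  c_2 = (0.590000 + 1.150000)/2 = 0.870000
  f(c_2) = f(0.870000) = -0.223089
  f(a) × f(c) < 0, new interval: [0.590000, 0.870000]
Iteration 3:
  c_3 = (0.590000 + 0.870000)/2 = 0.730000
  f(c_3) = f(0.730000) = -0.114919
  f(a) × f(c) < 0, new interval: [0.590000, 0.730000]
Iteration 4:
  c_4 = (0.590000 + 0.730000)/2 = 0.660000
  f(c_4) = f(0.660000) = -0.045208
  f(a) × f(c) < 0, new interval: [0.590000, 0.660000]

After 4 iteration(s), the approximation is c_4 = 0.660000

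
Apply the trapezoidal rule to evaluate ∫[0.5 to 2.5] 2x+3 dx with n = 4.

f(x) = 2x+3
a = 0.5, b = 2.5, n = 4
h = (b - a)/n = 0.500000

Trapezoidal rule: (h/2)[f(x₀) + 2f(x₁) + 2f(x₂) + ... + f(xₙ)]

x_0 = 0.5000, f(x_0) = 4.000000, coefficient = 1
x_1 = 1.0000, f(x_1) = 5.000000, coefficient = 2
x_2 = 1.5000, f(x_2) = 6.000000, coefficient = 2
x_3 = 2.0000, f(x_3) = 7.000000, coefficient = 2
x_4 = 2.5000, f(x_4) = 8.000000, coefficient = 1

I ≈ (0.500000/2) × 48.000000 = 12.000000
Exact value: 12.000000
Error: 0.000000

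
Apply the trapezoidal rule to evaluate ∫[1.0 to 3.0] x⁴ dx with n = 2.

f(x) = x⁴
a = 1.0, b = 3.0, n = 2
h = (b - a)/n = 1.000000

Trapezoidal rule: (h/2)[f(x₀) + 2f(x₁) + 2f(x₂) + ... + f(xₙ)]

x_0 = 1.0000, f(x_0) = 1.000000, coefficient = 1
x_1 = 2.0000, f(x_1) = 16.000000, coefficient = 2
x_2 = 3.0000, f(x_2) = 81.000000, coefficient = 1

I ≈ (1.000000/2) × 114.000000 = 57.000000
Exact value: 48.400000
Error: 8.600000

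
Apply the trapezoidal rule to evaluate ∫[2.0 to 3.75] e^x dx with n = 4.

f(x) = e^x
a = 2.0, b = 3.75, n = 4
h = (b - a)/n = 0.437500

Trapezoidal rule: (h/2)[f(x₀) + 2f(x₁) + 2f(x₂) + ... + f(xₙ)]

x_0 = 2.0000, f(x_0) = 7.389056, coefficient = 1
x_1 = 2.4375, f(x_1) = 11.444394, coefficient = 2
x_2 = 2.8750, f(x_2) = 17.725424, coefficient = 2
x_3 = 3.3125, f(x_3) = 27.453674, coefficient = 2
x_4 = 3.7500, f(x_4) = 42.521082, coefficient = 1

I ≈ (0.437500/2) × 163.157122 = 35.690620
Exact value: 35.132026
Error: 0.558595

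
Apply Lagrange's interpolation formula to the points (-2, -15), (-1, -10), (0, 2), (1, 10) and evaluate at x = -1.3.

Lagrange interpolation formula:
P(x) = Σ yᵢ × Lᵢ(x)
where Lᵢ(x) = Π_{j≠i} (x - xⱼ)/(xᵢ - xⱼ)

L_0(-1.3) = (-1.3 - (-1))/(-2 - (-1)) × (-1.3 - 0)/(-2 - 0) × (-1.3 - 1)/(-2 - 1) = 0.149500
L_1(-1.3) = (-1.3 - (-2))/(-1 - (-2)) × (-1.3 - 0)/(-1 - 0) × (-1.3 - 1)/(-1 - 1) = 1.046500
L_2(-1.3) = (-1.3 - (-2))/(0 - (-2)) × (-1.3 - (-1))/(0 - (-1)) × (-1.3 - 1)/(0 - 1) = -0.241500
L_3(-1.3) = (-1.3 - (-2))/(1 - (-2)) × (-1.3 - (-1))/(1 - (-1)) × (-1.3 - 0)/(1 - 0) = 0.045500

P(-1.3) = (-15)×L_0(-1.3) + (-10)×L_1(-1.3) + 2×L_2(-1.3) + 10×L_3(-1.3)
P(-1.3) = -12.735500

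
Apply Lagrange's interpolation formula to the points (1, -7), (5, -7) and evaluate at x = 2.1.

Lagrange interpolation formula:
P(x) = Σ yᵢ × Lᵢ(x)
where Lᵢ(x) = Π_{j≠i} (x - xⱼ)/(xᵢ - xⱼ)

L_0(2.1) = (2.1 - 5)/(1 - 5) = 0.725000
L_1(2.1) = (2.1 - 1)/(5 - 1) = 0.275000

P(2.1) = (-7)×L_0(2.1) + (-7)×L_1(2.1)
P(2.1) = -7.000000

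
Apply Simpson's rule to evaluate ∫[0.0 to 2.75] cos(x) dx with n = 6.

f(x) = cos(x)
a = 0.0, b = 2.75, n = 6
h = (b - a)/n = 0.458333

Simpson's rule: (h/3)[f(x₀) + 4f(x₁) + 2f(x₂) + ... + f(xₙ)]

x_0 = 0.0000, f(x_0) = 1.000000, coefficient = 1
x_1 = 0.4583, f(x_1) = 0.896791, coefficient = 4
x_2 = 0.9167, f(x_2) = 0.608469, coefficient = 2
x_3 = 1.3750, f(x_3) = 0.194548, coefficient = 4
x_4 = 1.8333, f(x_4) = -0.259531, coefficient = 2
x_5 = 2.2917, f(x_5) = -0.660039, coefficient = 4
x_6 = 2.7500, f(x_6) = -0.924302, coefficient = 1

I ≈ (0.458333/3) × 2.498773 = 0.381757
Exact value: 0.381661
Error: 0.000096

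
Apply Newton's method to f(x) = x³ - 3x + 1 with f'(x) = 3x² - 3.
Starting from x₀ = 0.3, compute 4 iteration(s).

f(x) = x³ - 3x + 1
f'(x) = 3x² - 3
x₀ = 0.3

Newton-Raphson formula: x_{n+1} = x_n - f(x_n)/f'(x_n)

Iteration 1:
  f(0.300000) = 0.127000
  f'(0.300000) = -2.730000
  x_1 = 0.300000 - 0.127000/(-2.730000) = 0.346520
Iteration 2:
  f(0.346520) = 0.002048
  f'(0.346520) = -2.639771
  x_2 = 0.346520 - 0.002048/(-2.639771) = 0.347296
Iteration 3:
  f(0.347296) = 0.000001
  f'(0.347296) = -2.638156
  x_3 = 0.347296 - 0.000001/(-2.638156) = 0.347296
Iteration 4:
  f(0.347296) = 0.000000
  f'(0.347296) = -2.638156
  x_4 = 0.347296 - 0.000000/(-2.638156) = 0.347296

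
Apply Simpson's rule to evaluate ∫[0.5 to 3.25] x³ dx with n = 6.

f(x) = x³
a = 0.5, b = 3.25, n = 6
h = (b - a)/n = 0.458333

Simpson's rule: (h/3)[f(x₀) + 4f(x₁) + 2f(x₂) + ... + f(xₙ)]

x_0 = 0.5000, f(x_0) = 0.125000, coefficient = 1
x_1 = 0.9583, f(x_1) = 0.880136, coefficient = 4
x_2 = 1.4167, f(x_2) = 2.843171, coefficient = 2
x_3 = 1.8750, f(x_3) = 6.591797, coefficient = 4
x_4 = 2.3333, f(x_4) = 12.703704, coefficient = 2
x_5 = 2.7917, f(x_5) = 21.756583, coefficient = 4
x_6 = 3.2500, f(x_6) = 34.328125, coefficient = 1

I ≈ (0.458333/3) × 182.460937 = 27.875977
Exact value: 27.875977
Error: 0.000000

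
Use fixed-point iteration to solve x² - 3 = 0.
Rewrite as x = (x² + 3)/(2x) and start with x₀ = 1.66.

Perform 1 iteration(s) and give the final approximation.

Equation: x² - 3 = 0
Fixed-point form: x = (x² + 3)/(2x)
x₀ = 1.66

x_1 = g(1.660000) = 1.733614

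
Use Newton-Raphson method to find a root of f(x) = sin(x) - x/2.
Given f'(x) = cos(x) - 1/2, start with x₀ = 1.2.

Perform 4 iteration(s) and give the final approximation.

f(x) = sin(x) - x/2
f'(x) = cos(x) - 1/2
x₀ = 1.2

Newton-Raphson formula: x_{n+1} = x_n - f(x_n)/f'(x_n)

Iteration 1:
  f(1.200000) = 0.332039
  f'(1.200000) = -0.137642
  x_1 = 1.200000 - 0.332039/(-0.137642) = 3.612334
Iteration 2:
  f(3.612334) = -2.259714
  f'(3.612334) = -1.391232
  x_2 = 3.612334 - (-2.259714)/(-1.391232) = 1.988080
Iteration 3:
  f(1.988080) = -0.079847
  f'(1.988080) = -0.905279
  x_3 = 1.988080 - (-0.079847)/(-0.905279) = 1.899879
Iteration 4:
  f(1.899879) = -0.003600
  f'(1.899879) = -0.823175
  x_4 = 1.899879 - (-0.003600)/(-0.823175) = 1.895505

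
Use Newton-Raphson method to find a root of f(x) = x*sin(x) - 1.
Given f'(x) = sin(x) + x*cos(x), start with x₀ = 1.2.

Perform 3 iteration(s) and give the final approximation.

f(x) = x*sin(x) - 1
f'(x) = sin(x) + x*cos(x)
x₀ = 1.2

Newton-Raphson formula: x_{n+1} = x_n - f(x_n)/f'(x_n)

Iteration 1:
  f(1.200000) = 0.118447
  f'(1.200000) = 1.366868
  x_1 = 1.200000 - 0.118447/1.366868 = 1.113344
Iteration 2:
  f(1.113344) = -0.001129
  f'(1.113344) = 1.388904
  x_2 = 1.113344 - (-0.001129)/1.388904 = 1.114157
Iteration 3:
  f(1.114157) = 0.000000
  f'(1.114157) = 1.388809
  x_3 = 1.114157 - 0.000000/1.388809 = 1.114157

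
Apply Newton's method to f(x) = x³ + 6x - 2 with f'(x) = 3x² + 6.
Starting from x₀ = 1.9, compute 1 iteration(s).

f(x) = x³ + 6x - 2
f'(x) = 3x² + 6
x₀ = 1.9

Newton-Raphson formula: x_{n+1} = x_n - f(x_n)/f'(x_n)

Iteration 1:
  f(1.900000) = 16.259000
  f'(1.900000) = 16.830000
  x_1 = 1.900000 - 16.259000/16.830000 = 0.933928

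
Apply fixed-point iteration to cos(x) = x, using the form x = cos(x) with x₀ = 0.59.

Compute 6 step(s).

Equation: cos(x) = x
Fixed-point form: x = cos(x)
x₀ = 0.59

x_1 = g(0.590000) = 0.830941
x_2 = g(0.830941) = 0.674181
x_3 = g(0.674181) = 0.781218
x_4 = g(0.781218) = 0.710056
x_5 = g(0.710056) = 0.758325
x_6 = g(0.758325) = 0.725989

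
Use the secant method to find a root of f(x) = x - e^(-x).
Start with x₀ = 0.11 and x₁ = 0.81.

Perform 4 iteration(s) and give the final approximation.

f(x) = x - e^(-x)
x₀ = 0.11, x₁ = 0.81

Secant formula: x_{n+1} = x_n - f(x_n)(x_n - x_{n-1})/(f(x_n) - f(x_{n-1}))

Iteration 1:
  f(0.110000) = -0.785834
  f(0.810000) = 0.365142
  x_2 = 0.810000 - 0.365142×(0.810000 - 0.110000)/(0.365142 - (-0.785834))
       = 0.587928
Iteration 2:
  f(0.810000) = 0.365142
  f(0.587928) = 0.032451
  x_3 = 0.587928 - 0.032451×(0.587928 - 0.810000)/(0.032451 - 0.365142)
       = 0.566267
Iteration 3:
  f(0.587928) = 0.032451
  f(0.566267) = -0.001374
  x_4 = 0.566267 - (-0.001374)×(0.566267 - 0.587928)/(-0.001374 - 0.032451)
       = 0.567147
Iteration 4:
  f(0.566267) = -0.001374
  f(0.567147) = 0.000005
  x_5 = 0.567147 - 0.000005×(0.567147 - 0.566267)/(0.000005 - (-0.001374))
       = 0.567143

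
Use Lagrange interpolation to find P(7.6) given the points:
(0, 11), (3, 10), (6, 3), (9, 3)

Lagrange interpolation formula:
P(x) = Σ yᵢ × Lᵢ(x)
where Lᵢ(x) = Π_{j≠i} (x - xⱼ)/(xᵢ - xⱼ)

L_0(7.6) = (7.6 - 3)/(0 - 3) × (7.6 - 6)/(0 - 6) × (7.6 - 9)/(0 - 9) = 0.063605
L_1(7.6) = (7.6 - 0)/(3 - 0) × (7.6 - 6)/(3 - 6) × (7.6 - 9)/(3 - 9) = -0.315259
L_2(7.6) = (7.6 - 0)/(6 - 0) × (7.6 - 3)/(6 - 3) × (7.6 - 9)/(6 - 9) = 0.906370
L_3(7.6) = (7.6 - 0)/(9 - 0) × (7.6 - 3)/(9 - 3) × (7.6 - 6)/(9 - 6) = 0.345284

P(7.6) = 11×L_0(7.6) + 10×L_1(7.6) + 3×L_2(7.6) + 3×L_3(7.6)
P(7.6) = 1.302025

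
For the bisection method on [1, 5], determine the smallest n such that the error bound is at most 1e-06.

We need (b-a)/2^n ≤ 1e-06
(5 - 1)/2^n ≤ 1e-06
4/2^n ≤ 1e-06
2^n ≥ 4000000
n ≥ log₂(4000000) = 21.93
n ≥ 22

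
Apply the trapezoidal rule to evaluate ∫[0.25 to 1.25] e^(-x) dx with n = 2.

f(x) = e^(-x)
a = 0.25, b = 1.25, n = 2
h = (b - a)/n = 0.500000

Trapezoidal rule: (h/2)[f(x₀) + 2f(x₁) + 2f(x₂) + ... + f(xₙ)]

x_0 = 0.2500, f(x_0) = 0.778801, coefficient = 1
x_1 = 0.7500, f(x_1) = 0.472367, coefficient = 2
x_2 = 1.2500, f(x_2) = 0.286505, coefficient = 1

I ≈ (0.500000/2) × 2.010039 = 0.502510
Exact value: 0.492296
Error: 0.010214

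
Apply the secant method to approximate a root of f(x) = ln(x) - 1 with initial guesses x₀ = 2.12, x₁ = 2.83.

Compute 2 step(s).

f(x) = ln(x) - 1
x₀ = 2.12, x₁ = 2.83

Secant formula: x_{n+1} = x_n - f(x_n)(x_n - x_{n-1})/(f(x_n) - f(x_{n-1}))

Iteration 1:
  f(2.120000) = -0.248584
  f(2.830000) = 0.040277
  x_2 = 2.830000 - 0.040277×(2.830000 - 2.120000)/(0.040277 - (-0.248584))
       = 2.731003
Iteration 2:
  f(2.830000) = 0.040277
  f(2.731003) = 0.004669
  x_3 = 2.731003 - 0.004669×(2.731003 - 2.830000)/(0.004669 - 0.040277)
       = 2.718022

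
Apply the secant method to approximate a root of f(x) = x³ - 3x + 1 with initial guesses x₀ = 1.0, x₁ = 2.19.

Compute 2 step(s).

f(x) = x³ - 3x + 1
x₀ = 1.0, x₁ = 2.19

Secant formula: x_{n+1} = x_n - f(x_n)(x_n - x_{n-1})/(f(x_n) - f(x_{n-1}))

Iteration 1:
  f(1.000000) = -1.000000
  f(2.190000) = 4.933459
  x_2 = 2.190000 - 4.933459×(2.190000 - 1.000000)/(4.933459 - (-1.000000))
       = 1.200558
Iteration 2:
  f(2.190000) = 4.933459
  f(1.200558) = -0.871263
  x_3 = 1.200558 - (-0.871263)×(1.200558 - 2.190000)/(-0.871263 - 4.933459)
       = 1.349068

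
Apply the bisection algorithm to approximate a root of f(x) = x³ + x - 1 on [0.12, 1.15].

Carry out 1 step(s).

f(x) = x³ + x - 1
Initial interval: [0.12, 1.15]

Iteration 1:
  c_1 = (0.120000 + 1.150000)/2 = 0.635000
  f(c_1) = f(0.635000) = -0.108952
  f(a) × f(c) ≥ 0, new interval: [0.635000, 1.150000]

After 1 iteration(s), the approximation is c_1 = 0.635000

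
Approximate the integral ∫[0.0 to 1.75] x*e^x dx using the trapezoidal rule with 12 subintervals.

f(x) = x*e^x
a = 0.0, b = 1.75, n = 12
h = (b - a)/n = 0.145833

Trapezoidal rule: (h/2)[f(x₀) + 2f(x₁) + 2f(x₂) + ... + f(xₙ)]

x_0 = 0.0000, f(x_0) = 0.000000, coefficient = 1
x_1 = 0.1458, f(x_1) = 0.168730, coefficient = 2
x_2 = 0.2917, f(x_2) = 0.390442, coefficient = 2
x_3 = 0.4375, f(x_3) = 0.677613, coefficient = 2
x_4 = 0.5833, f(x_4) = 1.045334, coefficient = 2
x_5 = 0.7292, f(x_5) = 1.511819, coefficient = 2
x_6 = 0.8750, f(x_6) = 2.099016, coefficient = 2
x_7 = 1.0208, f(x_7) = 2.833330, coefficient = 2
x_8 = 1.1667, f(x_8) = 3.746482, coefficient = 2
x_9 = 1.3125, f(x_9) = 4.876529, coefficient = 2
x_10 = 1.4583, f(x_10) = 6.269067, coefficient = 2
x_11 = 1.6042, f(x_11) = 7.978665, coefficient = 2
x_12 = 1.7500, f(x_12) = 10.070555, coefficient = 1

I ≈ (0.145833/2) × 73.264609 = 5.342211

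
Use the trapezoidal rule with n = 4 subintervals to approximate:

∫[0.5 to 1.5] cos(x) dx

f(x) = cos(x)
a = 0.5, b = 1.5, n = 4
h = (b - a)/n = 0.250000

Trapezoidal rule: (h/2)[f(x₀) + 2f(x₁) + 2f(x₂) + ... + f(xₙ)]

x_0 = 0.5000, f(x_0) = 0.877583, coefficient = 1
x_1 = 0.7500, f(x_1) = 0.731689, coefficient = 2
x_2 = 1.0000, f(x_2) = 0.540302, coefficient = 2
x_3 = 1.2500, f(x_3) = 0.315322, coefficient = 2
x_4 = 1.5000, f(x_4) = 0.070737, coefficient = 1

I ≈ (0.250000/2) × 4.122947 = 0.515368
Exact value: 0.518069
Error: 0.002701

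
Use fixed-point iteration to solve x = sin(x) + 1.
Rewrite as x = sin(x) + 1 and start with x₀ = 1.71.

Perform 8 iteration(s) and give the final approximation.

Equation: x = sin(x) + 1
Fixed-point form: x = sin(x) + 1
x₀ = 1.71

x_1 = g(1.710000) = 1.990327
x_2 = g(1.990327) = 1.913280
x_3 = g(1.913280) = 1.941923
x_4 = g(1.941923) = 1.931919
x_5 = g(1.931919) = 1.935501
x_6 = g(1.935501) = 1.934229
x_7 = g(1.934229) = 1.934682
x_8 = g(1.934682) = 1.934521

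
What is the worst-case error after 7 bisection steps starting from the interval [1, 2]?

Bisection error bound: |error| ≤ (b-a)/2^n
|error| ≤ (2 - 1)/2^7 = 1/2^7
|error| ≤ 0.0078125000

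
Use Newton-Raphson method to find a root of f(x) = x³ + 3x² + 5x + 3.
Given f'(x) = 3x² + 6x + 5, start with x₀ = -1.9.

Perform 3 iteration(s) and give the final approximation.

f(x) = x³ + 3x² + 5x + 3
f'(x) = 3x² + 6x + 5
x₀ = -1.9

Newton-Raphson formula: x_{n+1} = x_n - f(x_n)/f'(x_n)

Iteration 1:
  f(-1.900000) = -2.529000
  f'(-1.900000) = 4.430000
  x_1 = -1.900000 - (-2.529000)/4.430000 = -1.329120
Iteration 2:
  f(-1.329120) = -0.693889
  f'(-1.329120) = 2.324959
  x_2 = -1.329120 - (-0.693889)/2.324959 = -1.030667
Iteration 3:
  f(-1.030667) = -0.061364
  f'(-1.030667) = 2.002821
  x_3 = -1.030667 - (-0.061364)/2.002821 = -1.000029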